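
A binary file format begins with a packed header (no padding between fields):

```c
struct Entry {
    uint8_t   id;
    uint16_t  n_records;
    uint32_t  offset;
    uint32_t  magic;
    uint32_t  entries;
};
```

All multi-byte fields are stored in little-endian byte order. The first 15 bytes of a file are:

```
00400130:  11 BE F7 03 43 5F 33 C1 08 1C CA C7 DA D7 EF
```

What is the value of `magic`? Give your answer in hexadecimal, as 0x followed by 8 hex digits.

`magic` follows `id` (1 B), `n_records` (2 B), `offset` (4 B), so it starts at offset 1 + 2 + 4 = 7 and occupies 4 bytes.
Bytes at offsets 7..10: C1 08 1C CA.
Little-endian: lowest address holds the least-significant byte.
Reassemble most-significant byte first: CA 1C 08 C1 → 0xCA1C08C1.

0xCA1C08C1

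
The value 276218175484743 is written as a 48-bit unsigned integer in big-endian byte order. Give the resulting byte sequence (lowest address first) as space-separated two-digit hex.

276218175484743 in hexadecimal, padded to 48 bits, is 0xFB380E3AF347.
Split into bytes (most-significant first): FB 38 0E 3A F3 47.
Big-endian: lowest address holds the most-significant byte.
So the memory order matches the most-significant-first order: FB 38 0E 3A F3 47.

FB 38 0E 3A F3 47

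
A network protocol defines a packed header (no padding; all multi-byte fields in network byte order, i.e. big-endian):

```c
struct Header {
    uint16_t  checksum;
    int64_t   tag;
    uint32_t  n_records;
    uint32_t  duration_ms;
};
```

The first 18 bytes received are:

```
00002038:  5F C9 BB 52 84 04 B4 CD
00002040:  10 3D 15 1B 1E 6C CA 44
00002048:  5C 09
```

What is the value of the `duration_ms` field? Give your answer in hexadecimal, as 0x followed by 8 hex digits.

`duration_ms` follows `checksum` (2 B), `tag` (8 B), `n_records` (4 B), so it starts at offset 2 + 8 + 4 = 14 and occupies 4 bytes.
Bytes at offsets 14..17: CA 44 5C 09.
Big-endian: lowest address holds the most-significant byte.
The bytes are already most-significant first: 0xCA445C09.

0xCA445C09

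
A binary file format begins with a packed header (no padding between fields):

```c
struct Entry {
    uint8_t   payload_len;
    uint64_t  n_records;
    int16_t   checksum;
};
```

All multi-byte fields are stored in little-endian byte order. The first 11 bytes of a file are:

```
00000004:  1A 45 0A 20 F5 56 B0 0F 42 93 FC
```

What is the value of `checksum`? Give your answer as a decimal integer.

-877

`checksum` follows `payload_len` (1 B), `n_records` (8 B), so it starts at offset 1 + 8 = 9 and occupies 2 bytes.
Bytes at offsets 9..10: 93 FC.
Little-endian: lowest address holds the least-significant byte.
Reassemble most-significant byte first: FC 93 → 0xFC93.
Top bit is set, so as a signed 16-bit value this is 0xFC93 − 2^16 = -877.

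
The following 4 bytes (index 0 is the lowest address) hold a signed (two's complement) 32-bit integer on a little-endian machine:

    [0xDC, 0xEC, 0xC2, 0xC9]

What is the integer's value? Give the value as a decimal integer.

Little-endian: lowest address holds the least-significant byte.
Reassemble most-significant byte first: C9 C2 EC DC → 0xC9C2ECDC.
Top bit is set, so as a signed 32-bit value this is 0xC9C2ECDC − 2^32 = -909972260.

-909972260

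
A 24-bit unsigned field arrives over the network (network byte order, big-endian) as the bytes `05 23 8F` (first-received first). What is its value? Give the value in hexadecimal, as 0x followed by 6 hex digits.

0x05238F

Big-endian stores the most-significant byte at the lowest address.
The bytes are already most-significant first: 0x05238F.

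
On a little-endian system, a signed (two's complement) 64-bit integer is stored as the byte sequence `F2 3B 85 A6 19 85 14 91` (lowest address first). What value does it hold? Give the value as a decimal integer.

-7992617093461361678

Little-endian: lowest address holds the least-significant byte.
Reassemble most-significant byte first: 91 14 85 19 A6 85 3B F2 → 0x91148519A6853BF2.
Top bit is set, so as a signed 64-bit value this is 0x91148519A6853BF2 − 2^64 = -7992617093461361678.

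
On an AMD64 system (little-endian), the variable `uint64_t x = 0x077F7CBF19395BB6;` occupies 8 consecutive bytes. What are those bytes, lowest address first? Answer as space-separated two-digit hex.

Split into bytes (most-significant first): 07 7F 7C BF 19 39 5B B6.
Little-endian stores the least-significant byte at the lowest address.
So at ascending addresses the bytes are B6 5B 39 19 BF 7C 7F 07.

B6 5B 39 19 BF 7C 7F 07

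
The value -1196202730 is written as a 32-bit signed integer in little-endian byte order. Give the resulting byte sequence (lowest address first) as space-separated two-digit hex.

16 65 B3 B8

Two's complement of -1196202730 in 32 bits: 1196202730 = 0x474C9AEA; invert → 0xB8B36515; add 1 → 0xB8B36516.
Split into bytes (most-significant first): B8 B3 65 16.
In little-endian order the low byte comes first in memory.
So at ascending addresses the bytes are 16 65 B3 B8.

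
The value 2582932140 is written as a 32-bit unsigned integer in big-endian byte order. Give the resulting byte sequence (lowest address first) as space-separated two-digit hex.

99 F4 6A AC

2582932140 in hexadecimal, padded to 32 bits, is 0x99F46AAC.
Split into bytes (most-significant first): 99 F4 6A AC.
Big-endian stores the most-significant byte at the lowest address.
So the memory order matches the most-significant-first order: 99 F4 6A AC.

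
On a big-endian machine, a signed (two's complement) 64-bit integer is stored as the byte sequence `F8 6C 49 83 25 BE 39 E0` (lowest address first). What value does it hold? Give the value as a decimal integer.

-545980627195905568

In big-endian order the high byte comes first in memory.
The bytes are already most-significant first: 0xF86C498325BE39E0.
Top bit is set, so as a signed 64-bit value this is 0xF86C498325BE39E0 − 2^64 = -545980627195905568.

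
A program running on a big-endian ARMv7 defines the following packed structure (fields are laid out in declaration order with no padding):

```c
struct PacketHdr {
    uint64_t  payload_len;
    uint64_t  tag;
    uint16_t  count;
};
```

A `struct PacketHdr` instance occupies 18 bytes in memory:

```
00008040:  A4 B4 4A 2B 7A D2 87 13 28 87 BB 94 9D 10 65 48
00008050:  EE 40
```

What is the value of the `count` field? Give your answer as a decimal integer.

`count` follows `payload_len` (8 B), `tag` (8 B), so it starts at offset 8 + 8 = 16 and occupies 2 bytes.
Bytes at offsets 16..17: EE 40.
In big-endian order the high byte comes first in memory.
The bytes are already most-significant first: 0xEE40.
0xEE40 = 60992.

60992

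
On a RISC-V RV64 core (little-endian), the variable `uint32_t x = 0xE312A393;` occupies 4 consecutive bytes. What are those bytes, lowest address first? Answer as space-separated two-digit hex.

Split into bytes (most-significant first): E3 12 A3 93.
Little-endian stores the least-significant byte at the lowest address.
So at ascending addresses the bytes are 93 A3 12 E3.

93 A3 12 E3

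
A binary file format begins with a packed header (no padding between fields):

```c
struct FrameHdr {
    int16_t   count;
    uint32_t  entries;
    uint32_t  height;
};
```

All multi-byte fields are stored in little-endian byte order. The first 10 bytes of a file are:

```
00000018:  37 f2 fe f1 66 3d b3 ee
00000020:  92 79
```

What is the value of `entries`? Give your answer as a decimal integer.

`entries` follows `count` (2 bytes), so it starts at byte offset 2 and occupies 4 bytes.
Bytes at offsets 2..5: FE F1 66 3D.
In little-endian order the low byte comes first in memory.
Reassemble most-significant byte first: 3D 66 F1 FE → 0x3D66F1FE.
0x3D66F1FE = 1030156798.

1030156798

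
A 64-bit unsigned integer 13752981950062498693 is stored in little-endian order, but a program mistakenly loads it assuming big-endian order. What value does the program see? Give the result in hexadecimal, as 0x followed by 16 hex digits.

0x8593D5973768DCBE

13752981950062498693 in 64-bit hexadecimal is 0xBEDC683797D59385.
Stored little-endian, the bytes at ascending addresses are 85 93 D5 97 37 68 DC BE.
Read back as big-endian, the last byte is least significant, giving 0x8593D5973768DCBE.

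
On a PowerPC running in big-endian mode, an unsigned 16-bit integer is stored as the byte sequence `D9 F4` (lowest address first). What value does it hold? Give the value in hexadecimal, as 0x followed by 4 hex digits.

Big-endian: lowest address holds the most-significant byte.
The bytes are already most-significant first: 0xD9F4.

0xD9F4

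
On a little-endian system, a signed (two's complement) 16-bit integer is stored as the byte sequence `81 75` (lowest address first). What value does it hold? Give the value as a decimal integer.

30081

Little-endian: lowest address holds the least-significant byte.
Reassemble most-significant byte first: 75 81 → 0x7581.
0x7581 = 30081.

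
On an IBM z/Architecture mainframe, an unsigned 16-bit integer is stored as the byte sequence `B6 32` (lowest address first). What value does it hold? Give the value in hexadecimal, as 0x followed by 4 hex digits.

0xB632

Big-endian stores the most-significant byte at the lowest address.
The bytes are already most-significant first: 0xB632.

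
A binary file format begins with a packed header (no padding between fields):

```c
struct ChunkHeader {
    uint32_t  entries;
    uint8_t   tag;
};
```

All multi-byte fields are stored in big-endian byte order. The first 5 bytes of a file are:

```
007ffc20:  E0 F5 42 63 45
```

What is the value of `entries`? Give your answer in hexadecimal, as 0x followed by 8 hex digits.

`entries` is the first field, at byte offset 0, occupying 4 bytes.
Bytes at offsets 0..3: E0 F5 42 63.
Big-endian: lowest address holds the most-significant byte.
The bytes are already most-significant first: 0xE0F54263.

0xE0F54263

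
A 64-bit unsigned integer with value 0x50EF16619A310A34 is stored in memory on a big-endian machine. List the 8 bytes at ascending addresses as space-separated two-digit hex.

Split into bytes (most-significant first): 50 EF 16 61 9A 31 0A 34.
Big-endian: lowest address holds the most-significant byte.
So the memory order matches the most-significant-first order: 50 EF 16 61 9A 31 0A 34.

50 EF 16 61 9A 31 0A 34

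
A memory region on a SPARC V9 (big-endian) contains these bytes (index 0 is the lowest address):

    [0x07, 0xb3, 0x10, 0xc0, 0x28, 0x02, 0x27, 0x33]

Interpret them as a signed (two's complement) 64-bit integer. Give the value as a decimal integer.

554805596587697971

Big-endian: lowest address holds the most-significant byte.
The bytes are already most-significant first: 0x07B310C028022733.
0x07B310C028022733 = 554805596587697971.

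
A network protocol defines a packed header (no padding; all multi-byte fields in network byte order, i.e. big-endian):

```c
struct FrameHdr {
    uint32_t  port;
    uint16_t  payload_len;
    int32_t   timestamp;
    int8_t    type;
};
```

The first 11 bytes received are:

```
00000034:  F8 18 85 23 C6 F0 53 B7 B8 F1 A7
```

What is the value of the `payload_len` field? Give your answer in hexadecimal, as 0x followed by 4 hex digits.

`payload_len` follows `port` (4 bytes), so it starts at byte offset 4 and occupies 2 bytes.
Bytes at offsets 4..5: C6 F0.
Big-endian: lowest address holds the most-significant byte.
The bytes are already most-significant first: 0xC6F0.

0xC6F0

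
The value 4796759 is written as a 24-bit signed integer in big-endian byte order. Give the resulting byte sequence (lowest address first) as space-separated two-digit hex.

49 31 57

4796759 in hexadecimal, padded to 24 bits, is 0x493157.
Split into bytes (most-significant first): 49 31 57.
In big-endian order the high byte comes first in memory.
So the memory order matches the most-significant-first order: 49 31 57.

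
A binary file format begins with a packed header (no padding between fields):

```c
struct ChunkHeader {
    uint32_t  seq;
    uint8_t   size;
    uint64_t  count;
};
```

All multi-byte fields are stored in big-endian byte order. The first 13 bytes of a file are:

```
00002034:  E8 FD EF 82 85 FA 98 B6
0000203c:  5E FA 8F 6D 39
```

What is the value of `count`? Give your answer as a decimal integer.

18057383224988888377

`count` follows `seq` (4 B), `size` (1 B), so it starts at offset 4 + 1 = 5 and occupies 8 bytes.
Bytes at offsets 5..12: FA 98 B6 5E FA 8F 6D 39.
Big-endian stores the most-significant byte at the lowest address.
The bytes are already most-significant first: 0xFA98B65EFA8F6D39.
0xFA98B65EFA8F6D39 = 18057383224988888377.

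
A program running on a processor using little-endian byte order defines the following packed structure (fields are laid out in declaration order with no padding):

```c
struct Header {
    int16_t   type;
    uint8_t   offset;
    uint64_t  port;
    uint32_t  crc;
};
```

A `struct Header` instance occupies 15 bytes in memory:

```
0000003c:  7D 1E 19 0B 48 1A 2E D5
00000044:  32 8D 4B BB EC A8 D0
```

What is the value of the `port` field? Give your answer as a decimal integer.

`port` follows `type` (2 B), `offset` (1 B), so it starts at offset 2 + 1 = 3 and occupies 8 bytes.
Bytes at offsets 3..10: 0B 48 1A 2E D5 32 8D 4B.
Little-endian: lowest address holds the least-significant byte.
Reassemble most-significant byte first: 4B 8D 32 D5 2E 1A 48 0B → 0x4B8D32D52E1A480B.
0x4B8D32D52E1A480B = 5444063415743694859.

5444063415743694859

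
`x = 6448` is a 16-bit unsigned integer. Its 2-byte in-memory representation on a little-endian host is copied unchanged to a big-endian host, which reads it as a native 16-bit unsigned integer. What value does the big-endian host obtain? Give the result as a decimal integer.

12313

6448 in 16-bit hexadecimal is 0x1930.
Stored little-endian, the bytes at ascending addresses are 30 19.
Read back as big-endian, the last byte is least significant, giving 0x3019.
0x3019 = 12313.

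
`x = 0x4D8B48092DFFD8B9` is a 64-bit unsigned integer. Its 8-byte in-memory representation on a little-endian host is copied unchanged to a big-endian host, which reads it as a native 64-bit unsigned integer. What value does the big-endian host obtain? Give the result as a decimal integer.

13391734060880530253

Stored little-endian, the bytes at ascending addresses are B9 D8 FF 2D 09 48 8B 4D.
Read back as big-endian, the last byte is least significant, giving 0xB9D8FF2D09488B4D.
0xB9D8FF2D09488B4D = 13391734060880530253.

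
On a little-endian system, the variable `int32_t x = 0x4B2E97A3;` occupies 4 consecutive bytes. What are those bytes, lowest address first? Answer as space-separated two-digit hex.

A3 97 2E 4B

Split into bytes (most-significant first): 4B 2E 97 A3.
Little-endian stores the least-significant byte at the lowest address.
So at ascending addresses the bytes are A3 97 2E 4B.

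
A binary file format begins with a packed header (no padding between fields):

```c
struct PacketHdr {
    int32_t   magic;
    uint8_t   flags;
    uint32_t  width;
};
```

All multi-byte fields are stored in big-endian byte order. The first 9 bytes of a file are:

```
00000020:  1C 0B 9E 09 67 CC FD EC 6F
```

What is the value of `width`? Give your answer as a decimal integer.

`width` follows `magic` (4 B), `flags` (1 B), so it starts at offset 4 + 1 = 5 and occupies 4 bytes.
Bytes at offsets 5..8: CC FD EC 6F.
In big-endian order the high byte comes first in memory.
The bytes are already most-significant first: 0xCCFDEC6F.
0xCCFDEC6F = 3439193199.

3439193199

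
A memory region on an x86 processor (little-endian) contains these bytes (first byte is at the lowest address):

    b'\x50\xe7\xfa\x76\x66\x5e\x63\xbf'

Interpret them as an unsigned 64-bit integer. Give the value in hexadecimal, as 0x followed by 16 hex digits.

0xBF635E6676FAE750

Little-endian stores the least-significant byte at the lowest address.
Reassemble most-significant byte first: BF 63 5E 66 76 FA E7 50 → 0xBF635E6676FAE750.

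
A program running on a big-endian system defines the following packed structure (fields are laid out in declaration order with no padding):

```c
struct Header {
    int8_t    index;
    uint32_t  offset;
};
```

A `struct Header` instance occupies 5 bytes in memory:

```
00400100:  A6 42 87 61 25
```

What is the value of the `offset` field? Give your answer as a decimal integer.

`offset` follows `index` (1 byte), so it starts at byte offset 1 and occupies 4 bytes.
Bytes at offsets 1..4: 42 87 61 25.
In big-endian order the high byte comes first in memory.
The bytes are already most-significant first: 0x42876125.
0x42876125 = 1116168485.

1116168485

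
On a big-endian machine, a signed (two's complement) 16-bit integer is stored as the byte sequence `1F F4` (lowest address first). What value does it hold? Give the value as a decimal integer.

Big-endian: lowest address holds the most-significant byte.
The bytes are already most-significant first: 0x1FF4.
0x1FF4 = 8180.

8180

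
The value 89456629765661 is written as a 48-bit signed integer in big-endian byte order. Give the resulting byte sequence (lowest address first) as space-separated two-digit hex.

51 5C 3E A3 D6 1D

89456629765661 in hexadecimal, padded to 48 bits, is 0x515C3EA3D61D.
Split into bytes (most-significant first): 51 5C 3E A3 D6 1D.
In big-endian order the high byte comes first in memory.
So the memory order matches the most-significant-first order: 51 5C 3E A3 D6 1D.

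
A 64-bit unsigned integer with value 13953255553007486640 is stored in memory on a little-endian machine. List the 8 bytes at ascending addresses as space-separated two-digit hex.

B0 06 42 79 FF EB A3 C1

13953255553007486640 in hexadecimal, padded to 64 bits, is 0xC1A3EBFF794206B0.
Split into bytes (most-significant first): C1 A3 EB FF 79 42 06 B0.
In little-endian order the low byte comes first in memory.
So at ascending addresses the bytes are B0 06 42 79 FF EB A3 C1.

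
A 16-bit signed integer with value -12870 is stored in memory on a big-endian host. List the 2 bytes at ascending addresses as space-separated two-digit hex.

CD BA

Two's complement of -12870 in 16 bits: 12870 = 0x3246; invert → 0xCDB9; add 1 → 0xCDBA.
Split into bytes (most-significant first): CD BA.
Big-endian stores the most-significant byte at the lowest address.
So the memory order matches the most-significant-first order: CD BA.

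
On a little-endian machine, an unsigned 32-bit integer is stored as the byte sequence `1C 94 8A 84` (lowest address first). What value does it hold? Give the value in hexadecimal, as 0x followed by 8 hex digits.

Little-endian stores the least-significant byte at the lowest address.
Reassemble most-significant byte first: 84 8A 94 1C → 0x848A941C.

0x848A941C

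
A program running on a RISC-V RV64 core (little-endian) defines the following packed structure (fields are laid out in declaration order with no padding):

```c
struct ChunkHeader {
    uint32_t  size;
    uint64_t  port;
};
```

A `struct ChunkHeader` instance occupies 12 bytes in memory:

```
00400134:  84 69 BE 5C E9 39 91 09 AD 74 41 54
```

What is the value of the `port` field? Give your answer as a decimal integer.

6071262059210815977

`port` follows `size` (4 bytes), so it starts at byte offset 4 and occupies 8 bytes.
Bytes at offsets 4..11: E9 39 91 09 AD 74 41 54.
In little-endian order the low byte comes first in memory.
Reassemble most-significant byte first: 54 41 74 AD 09 91 39 E9 → 0x544174AD099139E9.
0x544174AD099139E9 = 6071262059210815977.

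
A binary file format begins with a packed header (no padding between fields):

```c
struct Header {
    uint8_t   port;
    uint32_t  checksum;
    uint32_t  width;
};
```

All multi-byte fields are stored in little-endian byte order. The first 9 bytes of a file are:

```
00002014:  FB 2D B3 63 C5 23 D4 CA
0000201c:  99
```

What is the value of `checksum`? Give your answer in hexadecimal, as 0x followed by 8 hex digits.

0xC563B32D

`checksum` follows `port` (1 byte), so it starts at byte offset 1 and occupies 4 bytes.
Bytes at offsets 1..4: 2D B3 63 C5.
Little-endian: lowest address holds the least-significant byte.
Reassemble most-significant byte first: C5 63 B3 2D → 0xC563B32D.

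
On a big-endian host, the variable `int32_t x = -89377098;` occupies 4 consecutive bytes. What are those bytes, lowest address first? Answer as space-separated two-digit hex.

Two's complement of -89377098 in 32 bits: 89377098 = 0x0553C94A; invert → 0xFAAC36B5; add 1 → 0xFAAC36B6.
Split into bytes (most-significant first): FA AC 36 B6.
Big-endian stores the most-significant byte at the lowest address.
So the memory order matches the most-significant-first order: FA AC 36 B6.

FA AC 36 B6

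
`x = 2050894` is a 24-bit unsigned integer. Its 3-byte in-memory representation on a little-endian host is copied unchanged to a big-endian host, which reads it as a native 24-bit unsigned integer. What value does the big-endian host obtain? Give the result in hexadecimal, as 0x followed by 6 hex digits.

0x4E4B1F

2050894 in 24-bit hexadecimal is 0x1F4B4E.
Stored little-endian, the bytes at ascending addresses are 4E 4B 1F.
Read back as big-endian, the last byte is least significant, giving 0x4E4B1F.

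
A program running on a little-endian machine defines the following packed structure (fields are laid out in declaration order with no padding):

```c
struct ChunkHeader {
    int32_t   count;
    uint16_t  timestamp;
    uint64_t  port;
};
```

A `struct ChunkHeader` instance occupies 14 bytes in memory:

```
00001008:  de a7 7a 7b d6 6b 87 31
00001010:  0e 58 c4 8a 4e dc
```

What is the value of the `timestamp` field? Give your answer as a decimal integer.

27606

`timestamp` follows `count` (4 bytes), so it starts at byte offset 4 and occupies 2 bytes.
Bytes at offsets 4..5: D6 6B.
In little-endian order the low byte comes first in memory.
Reassemble most-significant byte first: 6B D6 → 0x6BD6.
0x6BD6 = 27606.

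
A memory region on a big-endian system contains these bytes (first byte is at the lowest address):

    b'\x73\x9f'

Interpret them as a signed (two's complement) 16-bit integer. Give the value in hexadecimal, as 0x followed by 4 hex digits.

0x739F

In big-endian order the high byte comes first in memory.
The bytes are already most-significant first: 0x739F.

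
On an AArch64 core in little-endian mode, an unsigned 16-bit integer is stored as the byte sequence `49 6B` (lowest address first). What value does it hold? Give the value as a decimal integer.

27465

Little-endian: lowest address holds the least-significant byte.
Reassemble most-significant byte first: 6B 49 → 0x6B49.
0x6B49 = 27465.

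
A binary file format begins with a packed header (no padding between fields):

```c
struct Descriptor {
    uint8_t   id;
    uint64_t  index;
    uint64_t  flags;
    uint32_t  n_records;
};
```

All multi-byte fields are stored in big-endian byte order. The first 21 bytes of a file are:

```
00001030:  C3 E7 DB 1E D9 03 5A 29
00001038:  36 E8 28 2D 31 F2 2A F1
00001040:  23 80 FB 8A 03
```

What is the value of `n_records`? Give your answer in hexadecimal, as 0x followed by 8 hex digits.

`n_records` follows `id` (1 B), `index` (8 B), `flags` (8 B), so it starts at offset 1 + 8 + 8 = 17 and occupies 4 bytes.
Bytes at offsets 17..20: 80 FB 8A 03.
Big-endian stores the most-significant byte at the lowest address.
The bytes are already most-significant first: 0x80FB8A03.

0x80FB8A03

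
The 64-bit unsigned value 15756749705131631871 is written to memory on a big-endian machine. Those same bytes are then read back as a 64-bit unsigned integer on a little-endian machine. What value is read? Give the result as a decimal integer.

15756749705131631871 in 64-bit hexadecimal is 0xDAAB385FBD1CA4FF.
Stored big-endian, the bytes at ascending addresses are DA AB 38 5F BD 1C A4 FF.
Read back as little-endian, the first byte is least significant, giving 0xFFA41CBD5F38ABDA.
0xFFA41CBD5F38ABDA = 18420879975524117466.

18420879975524117466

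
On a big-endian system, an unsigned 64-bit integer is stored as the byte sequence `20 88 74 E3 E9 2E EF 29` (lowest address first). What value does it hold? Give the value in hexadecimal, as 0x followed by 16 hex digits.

Big-endian stores the most-significant byte at the lowest address.
The bytes are already most-significant first: 0x208874E3E92EEF29.

0x208874E3E92EEF29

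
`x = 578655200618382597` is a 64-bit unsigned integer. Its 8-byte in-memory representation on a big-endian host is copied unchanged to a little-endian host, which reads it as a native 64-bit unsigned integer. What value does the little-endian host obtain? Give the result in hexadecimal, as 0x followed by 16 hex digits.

578655200618382597 in 64-bit hexadecimal is 0x0807CBD6D04A8505.
Stored big-endian, the bytes at ascending addresses are 08 07 CB D6 D0 4A 85 05.
Read back as little-endian, the first byte is least significant, giving 0x05854AD0D6CB0708.

0x05854AD0D6CB0708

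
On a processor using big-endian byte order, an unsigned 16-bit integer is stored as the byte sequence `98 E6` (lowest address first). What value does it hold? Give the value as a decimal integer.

Big-endian: lowest address holds the most-significant byte.
The bytes are already most-significant first: 0x98E6.
0x98E6 = 39142.

39142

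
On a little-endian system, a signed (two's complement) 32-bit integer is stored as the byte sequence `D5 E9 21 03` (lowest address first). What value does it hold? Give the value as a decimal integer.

52554197

Little-endian stores the least-significant byte at the lowest address.
Reassemble most-significant byte first: 03 21 E9 D5 → 0x0321E9D5.
0x0321E9D5 = 52554197.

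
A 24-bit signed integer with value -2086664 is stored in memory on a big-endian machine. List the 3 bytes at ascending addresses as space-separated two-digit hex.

Two's complement of -2086664 in 24 bits: 2086664 = 0x1FD708; invert → 0xE028F7; add 1 → 0xE028F8.
Split into bytes (most-significant first): E0 28 F8.
In big-endian order the high byte comes first in memory.
So the memory order matches the most-significant-first order: E0 28 F8.

E0 28 F8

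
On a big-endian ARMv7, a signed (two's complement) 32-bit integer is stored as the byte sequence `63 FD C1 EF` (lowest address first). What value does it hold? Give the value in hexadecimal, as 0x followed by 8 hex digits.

Big-endian stores the most-significant byte at the lowest address.
The bytes are already most-significant first: 0x63FDC1EF.

0x63FDC1EF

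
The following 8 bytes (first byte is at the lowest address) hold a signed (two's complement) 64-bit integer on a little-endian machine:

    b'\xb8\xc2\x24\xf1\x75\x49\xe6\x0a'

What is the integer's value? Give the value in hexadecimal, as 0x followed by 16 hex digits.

0x0AE64975F124C2B8

Little-endian: lowest address holds the least-significant byte.
Reassemble most-significant byte first: 0A E6 49 75 F1 24 C2 B8 → 0x0AE64975F124C2B8.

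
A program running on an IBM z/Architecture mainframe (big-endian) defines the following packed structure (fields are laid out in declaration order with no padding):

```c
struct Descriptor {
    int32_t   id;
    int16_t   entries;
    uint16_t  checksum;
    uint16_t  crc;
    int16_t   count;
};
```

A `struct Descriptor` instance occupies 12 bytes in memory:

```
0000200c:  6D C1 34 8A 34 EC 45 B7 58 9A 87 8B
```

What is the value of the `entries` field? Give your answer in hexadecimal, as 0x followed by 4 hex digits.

0x34EC

`entries` follows `id` (4 bytes), so it starts at byte offset 4 and occupies 2 bytes.
Bytes at offsets 4..5: 34 EC.
Big-endian: lowest address holds the most-significant byte.
The bytes are already most-significant first: 0x34EC.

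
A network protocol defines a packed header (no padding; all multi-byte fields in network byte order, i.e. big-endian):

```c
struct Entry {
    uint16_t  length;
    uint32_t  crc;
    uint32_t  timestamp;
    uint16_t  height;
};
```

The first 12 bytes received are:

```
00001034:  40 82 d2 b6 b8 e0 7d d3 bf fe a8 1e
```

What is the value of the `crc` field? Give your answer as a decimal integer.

3535190240

`crc` follows `length` (2 bytes), so it starts at byte offset 2 and occupies 4 bytes.
Bytes at offsets 2..5: D2 B6 B8 E0.
Big-endian: lowest address holds the most-significant byte.
The bytes are already most-significant first: 0xD2B6B8E0.
0xD2B6B8E0 = 3535190240.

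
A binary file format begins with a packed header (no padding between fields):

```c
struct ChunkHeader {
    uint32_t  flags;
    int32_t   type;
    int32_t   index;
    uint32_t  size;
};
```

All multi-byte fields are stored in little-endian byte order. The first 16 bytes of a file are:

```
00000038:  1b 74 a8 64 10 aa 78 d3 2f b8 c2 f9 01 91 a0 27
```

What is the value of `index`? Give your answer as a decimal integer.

`index` follows `flags` (4 B), `type` (4 B), so it starts at offset 4 + 4 = 8 and occupies 4 bytes.
Bytes at offsets 8..11: 2F B8 C2 F9.
In little-endian order the low byte comes first in memory.
Reassemble most-significant byte first: F9 C2 B8 2F → 0xF9C2B82F.
Top bit is set, so as a signed 32-bit value this is 0xF9C2B82F − 2^32 = -104679377.

-104679377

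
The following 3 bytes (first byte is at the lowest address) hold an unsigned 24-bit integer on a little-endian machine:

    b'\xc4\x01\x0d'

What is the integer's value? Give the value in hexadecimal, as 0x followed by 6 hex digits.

0x0D01C4

Little-endian: lowest address holds the least-significant byte.
Reassemble most-significant byte first: 0D 01 C4 → 0x0D01C4.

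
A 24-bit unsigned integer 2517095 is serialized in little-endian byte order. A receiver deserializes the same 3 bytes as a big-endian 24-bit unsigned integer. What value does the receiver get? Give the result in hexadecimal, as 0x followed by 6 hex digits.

2517095 in 24-bit hexadecimal is 0x266867.
Stored little-endian, the bytes at ascending addresses are 67 68 26.
Read back as big-endian, the last byte is least significant, giving 0x676826.

0x676826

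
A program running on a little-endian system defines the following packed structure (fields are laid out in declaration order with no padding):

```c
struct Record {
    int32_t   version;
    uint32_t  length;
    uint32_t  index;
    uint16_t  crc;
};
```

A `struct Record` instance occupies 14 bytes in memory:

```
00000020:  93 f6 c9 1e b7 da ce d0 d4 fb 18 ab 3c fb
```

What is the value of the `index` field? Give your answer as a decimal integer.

2870541268

`index` follows `version` (4 B), `length` (4 B), so it starts at offset 4 + 4 = 8 and occupies 4 bytes.
Bytes at offsets 8..11: D4 FB 18 AB.
Little-endian stores the least-significant byte at the lowest address.
Reassemble most-significant byte first: AB 18 FB D4 → 0xAB18FBD4.
0xAB18FBD4 = 2870541268.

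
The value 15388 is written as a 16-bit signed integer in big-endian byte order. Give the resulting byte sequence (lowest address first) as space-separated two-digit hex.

3C 1C

15388 in hexadecimal, padded to 16 bits, is 0x3C1C.
Split into bytes (most-significant first): 3C 1C.
Big-endian stores the most-significant byte at the lowest address.
So the memory order matches the most-significant-first order: 3C 1C.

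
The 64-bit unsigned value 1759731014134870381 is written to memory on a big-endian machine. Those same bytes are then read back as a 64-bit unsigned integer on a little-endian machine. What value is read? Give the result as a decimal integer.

1759731014134870381 in 64-bit hexadecimal is 0x186BD208ADBF316D.
Stored big-endian, the bytes at ascending addresses are 18 6B D2 08 AD BF 31 6D.
Read back as little-endian, the first byte is least significant, giving 0x6D31BFAD08D26B18.
0x6D31BFAD08D26B18 = 7868280773891222296.

7868280773891222296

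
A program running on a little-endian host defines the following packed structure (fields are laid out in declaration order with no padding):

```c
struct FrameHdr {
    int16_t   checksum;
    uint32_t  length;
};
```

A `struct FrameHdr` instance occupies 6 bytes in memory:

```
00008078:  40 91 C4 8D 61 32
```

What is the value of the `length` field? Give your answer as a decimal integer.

`length` follows `checksum` (2 bytes), so it starts at byte offset 2 and occupies 4 bytes.
Bytes at offsets 2..5: C4 8D 61 32.
Little-endian stores the least-significant byte at the lowest address.
Reassemble most-significant byte first: 32 61 8D C4 → 0x32618DC4.
0x32618DC4 = 845254084.

845254084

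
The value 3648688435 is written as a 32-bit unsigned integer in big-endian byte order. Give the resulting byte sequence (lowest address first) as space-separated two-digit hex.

3648688435 in hexadecimal, padded to 32 bits, is 0xD97A9133.
Split into bytes (most-significant first): D9 7A 91 33.
In big-endian order the high byte comes first in memory.
So the memory order matches the most-significant-first order: D9 7A 91 33.

D9 7A 91 33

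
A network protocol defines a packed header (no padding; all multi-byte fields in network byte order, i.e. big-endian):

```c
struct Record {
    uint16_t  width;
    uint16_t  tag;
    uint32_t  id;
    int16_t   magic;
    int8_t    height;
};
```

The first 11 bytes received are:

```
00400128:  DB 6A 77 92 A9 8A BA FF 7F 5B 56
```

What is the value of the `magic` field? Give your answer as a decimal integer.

`magic` follows `width` (2 B), `tag` (2 B), `id` (4 B), so it starts at offset 2 + 2 + 4 = 8 and occupies 2 bytes.
Bytes at offsets 8..9: 7F 5B.
Big-endian stores the most-significant byte at the lowest address.
The bytes are already most-significant first: 0x7F5B.
0x7F5B = 32603.

32603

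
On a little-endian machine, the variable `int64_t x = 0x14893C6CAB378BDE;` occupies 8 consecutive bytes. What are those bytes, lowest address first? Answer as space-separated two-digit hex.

Split into bytes (most-significant first): 14 89 3C 6C AB 37 8B DE.
Little-endian stores the least-significant byte at the lowest address.
So at ascending addresses the bytes are DE 8B 37 AB 6C 3C 89 14.

DE 8B 37 AB 6C 3C 89 14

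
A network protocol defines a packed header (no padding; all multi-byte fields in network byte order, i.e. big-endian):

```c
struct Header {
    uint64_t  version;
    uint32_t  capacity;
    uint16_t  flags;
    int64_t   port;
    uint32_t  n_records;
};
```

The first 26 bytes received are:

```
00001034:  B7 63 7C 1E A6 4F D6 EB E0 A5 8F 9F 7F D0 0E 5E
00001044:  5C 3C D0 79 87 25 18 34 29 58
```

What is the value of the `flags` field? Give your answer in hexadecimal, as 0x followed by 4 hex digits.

`flags` follows `version` (8 B), `capacity` (4 B), so it starts at offset 8 + 4 = 12 and occupies 2 bytes.
Bytes at offsets 12..13: 7F D0.
Big-endian: lowest address holds the most-significant byte.
The bytes are already most-significant first: 0x7FD0.

0x7FD0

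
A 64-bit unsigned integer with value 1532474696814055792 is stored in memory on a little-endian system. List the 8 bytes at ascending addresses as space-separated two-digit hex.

1532474696814055792 in hexadecimal, padded to 64 bits, is 0x1544719E0AE05170.
Split into bytes (most-significant first): 15 44 71 9E 0A E0 51 70.
In little-endian order the low byte comes first in memory.
So at ascending addresses the bytes are 70 51 E0 0A 9E 71 44 15.

70 51 E0 0A 9E 71 44 15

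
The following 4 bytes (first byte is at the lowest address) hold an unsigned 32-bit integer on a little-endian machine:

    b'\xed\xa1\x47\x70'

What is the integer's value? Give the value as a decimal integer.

1883742701

Little-endian: lowest address holds the least-significant byte.
Reassemble most-significant byte first: 70 47 A1 ED → 0x7047A1ED.
0x7047A1ED = 1883742701.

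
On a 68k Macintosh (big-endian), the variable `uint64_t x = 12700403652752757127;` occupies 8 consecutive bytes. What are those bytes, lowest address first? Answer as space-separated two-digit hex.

12700403652752757127 in hexadecimal, padded to 64 bits, is 0xB040E5D52266D187.
Split into bytes (most-significant first): B0 40 E5 D5 22 66 D1 87.
Big-endian: lowest address holds the most-significant byte.
So the memory order matches the most-significant-first order: B0 40 E5 D5 22 66 D1 87.

B0 40 E5 D5 22 66 D1 87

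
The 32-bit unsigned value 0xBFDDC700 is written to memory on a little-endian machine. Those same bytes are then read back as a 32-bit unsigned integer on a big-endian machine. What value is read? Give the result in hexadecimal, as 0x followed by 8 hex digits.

0x00C7DDBF

Stored little-endian, the bytes at ascending addresses are 00 C7 DD BF.
Read back as big-endian, the last byte is least significant, giving 0x00C7DDBF.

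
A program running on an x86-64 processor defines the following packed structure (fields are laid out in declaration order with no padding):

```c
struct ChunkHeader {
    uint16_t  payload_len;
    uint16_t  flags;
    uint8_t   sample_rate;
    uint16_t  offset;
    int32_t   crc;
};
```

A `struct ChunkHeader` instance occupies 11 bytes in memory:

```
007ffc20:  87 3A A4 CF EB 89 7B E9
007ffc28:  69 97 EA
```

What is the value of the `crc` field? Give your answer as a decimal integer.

-359175703

`crc` follows `payload_len` (2 B), `flags` (2 B), `sample_rate` (1 B), `offset` (2 B), so it starts at offset 2 + 2 + 1 + 2 = 7 and occupies 4 bytes.
Bytes at offsets 7..10: E9 69 97 EA.
In little-endian order the low byte comes first in memory.
Reassemble most-significant byte first: EA 97 69 E9 → 0xEA9769E9.
Top bit is set, so as a signed 32-bit value this is 0xEA9769E9 − 2^32 = -359175703.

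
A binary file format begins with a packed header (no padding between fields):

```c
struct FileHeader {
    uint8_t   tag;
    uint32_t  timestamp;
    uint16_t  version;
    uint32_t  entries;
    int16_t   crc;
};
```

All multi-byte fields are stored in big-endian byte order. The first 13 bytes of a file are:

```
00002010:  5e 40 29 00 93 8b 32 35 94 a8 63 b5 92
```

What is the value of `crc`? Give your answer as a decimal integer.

-19054

`crc` follows `tag` (1 B), `timestamp` (4 B), `version` (2 B), `entries` (4 B), so it starts at offset 1 + 4 + 2 + 4 = 11 and occupies 2 bytes.
Bytes at offsets 11..12: B5 92.
Big-endian stores the most-significant byte at the lowest address.
The bytes are already most-significant first: 0xB592.
Top bit is set, so as a signed 16-bit value this is 0xB592 − 2^16 = -19054.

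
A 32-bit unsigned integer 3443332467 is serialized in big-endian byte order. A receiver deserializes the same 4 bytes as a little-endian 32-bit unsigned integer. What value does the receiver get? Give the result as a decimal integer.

1930771917

3443332467 in 32-bit hexadecimal is 0xCD3D1573.
Stored big-endian, the bytes at ascending addresses are CD 3D 15 73.
Read back as little-endian, the first byte is least significant, giving 0x73153DCD.
0x73153DCD = 1930771917.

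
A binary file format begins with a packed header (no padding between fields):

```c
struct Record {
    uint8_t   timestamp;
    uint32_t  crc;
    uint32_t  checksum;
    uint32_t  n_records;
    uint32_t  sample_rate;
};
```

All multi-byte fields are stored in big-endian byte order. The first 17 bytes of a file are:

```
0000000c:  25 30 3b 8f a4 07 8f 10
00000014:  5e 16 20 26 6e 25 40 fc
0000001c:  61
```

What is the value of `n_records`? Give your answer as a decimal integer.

`n_records` follows `timestamp` (1 B), `crc` (4 B), `checksum` (4 B), so it starts at offset 1 + 4 + 4 = 9 and occupies 4 bytes.
Bytes at offsets 9..12: 16 20 26 6E.
Big-endian: lowest address holds the most-significant byte.
The bytes are already most-significant first: 0x1620266E.
0x1620266E = 371205742.

371205742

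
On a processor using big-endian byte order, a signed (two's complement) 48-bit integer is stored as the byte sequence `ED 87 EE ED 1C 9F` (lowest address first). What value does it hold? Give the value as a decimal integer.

Big-endian: lowest address holds the most-significant byte.
The bytes are already most-significant first: 0xED87EEED1C9F.
Top bit is set, so as a signed 48-bit value this is 0xED87EEED1C9F − 2^48 = -20306891826017.

-20306891826017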